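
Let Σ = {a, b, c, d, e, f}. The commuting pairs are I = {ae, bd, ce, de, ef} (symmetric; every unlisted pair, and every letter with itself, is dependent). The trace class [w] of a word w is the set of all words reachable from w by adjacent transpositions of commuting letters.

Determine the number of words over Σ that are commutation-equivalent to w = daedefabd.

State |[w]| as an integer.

drop 0:d onto floor
drop 1:a onto {0:d}
drop 2:e onto floor
drop 3:d onto {1:a}
drop 4:e onto {2:e}
drop 5:f onto {3:d}
drop 6:a onto {5:f}
drop 7:b onto {4:e, 6:a}
drop 8:d onto {6:a}
ground layer = {0:d, 2:e}
drop-orders for the pieces not yet dropped (sum over which currently-grounded one goes next):
  1 to go: {7} 1  {8} 1
  2 to go: {4,7} 1  {7,8} 2
  3 to go: {2,4,7} 1  {4,7,8} 3  {6,7,8} 2
  4 to go: {2,4,7,8} 4  {4,6,7,8} 5  {5,6,7,8} 2
  5 to go: {2,4,6,7,8} 9  {3,5,6,7,8} 2  {4,5,6,7,8} 7
  6 to go: {1,3,5,6,7,8} 2  {2,4,5,6,7,8} 16  {3,4,5,6,7,8} 9
  7 to go: {0,1,3,5,6,7,8} 2  {1,3,4,5,6,7,8} 11  {2,3,4,5,6,7,8} 25
  if 0:d drops first: 36 orders
  if 2:e drops first: 13 orders
heap linearizations: 49

49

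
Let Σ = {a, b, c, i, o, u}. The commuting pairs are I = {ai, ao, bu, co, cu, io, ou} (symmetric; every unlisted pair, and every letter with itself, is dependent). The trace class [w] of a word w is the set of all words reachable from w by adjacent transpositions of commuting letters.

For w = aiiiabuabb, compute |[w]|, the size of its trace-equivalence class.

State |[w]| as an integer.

drop 0:a onto floor
drop 1:i onto floor
drop 2:i onto {1:i}
drop 3:i onto {2:i}
drop 4:a onto {0:a}
drop 5:b onto {3:i, 4:a}
drop 6:u onto {3:i, 4:a}
drop 7:a onto {5:b, 6:u}
drop 8:b onto {7:a}
drop 9:b onto {8:b}
ground layer = {0:a, 1:i}
drop-orders for the pieces not yet dropped (sum over which currently-grounded one goes next):
  1 to go: {9} 1
  2 to go: {8,9} 1
  3 to go: {7,8,9} 1
  4 to go: {5,7,8,9} 1  {6,7,8,9} 1
  5 to go: {5,6,7,8,9} 2
  6 to go: {3,5,6,7,8,9} 2  {4,5,6,7,8,9} 2
  7 to go: {0,4,5,6,7,8,9} 2  {2,3,5,6,7,8,9} 2  {3,4,5,6,7,8,9} 4
  8 to go: {0,3,4,5,6,7,8,9} 6  {1,2,3,5,6,7,8,9} 2  {2,3,4,5,6,7,8,9} 6
  if 0:a drops first: 8 orders
  if 1:i drops first: 12 orders
heap linearizations: 20

20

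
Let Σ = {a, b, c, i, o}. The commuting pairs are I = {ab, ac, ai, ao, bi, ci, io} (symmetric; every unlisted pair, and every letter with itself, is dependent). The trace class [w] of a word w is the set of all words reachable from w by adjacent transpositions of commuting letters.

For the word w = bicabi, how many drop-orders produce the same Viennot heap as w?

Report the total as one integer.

piece 0:b — minimal
piece 1:i — minimal
piece 2:c rests on {0:b}
piece 3:a — minimal
piece 4:b rests on {2:c}
piece 5:i rests on {1:i}
minimal pieces: {0:b, 1:i, 3:a}
ways to finish when only these pieces remain (= sum over removing one remaining piece with nothing left below it):
  1 left: {3}→1  {4}→1  {5}→1
  2 left: {1,5}→1  {2,4}→1  {3,4}→2  {3,5}→2  {4,5}→2
  3 left: {0,2,4}→1  {1,3,5}→3  {1,4,5}→3  {2,3,4}→3  {2,4,5}→3  {3,4,5}→6
  4 left: {0,2,3,4}→4  {0,2,4,5}→4  {1,2,4,5}→6  {1,3,4,5}→12  {2,3,4,5}→12
  placing 0:b first → 30 extensions
  placing 1:i first → 20 extensions
  placing 3:a first → 10 extensions
total linear extensions = 60

60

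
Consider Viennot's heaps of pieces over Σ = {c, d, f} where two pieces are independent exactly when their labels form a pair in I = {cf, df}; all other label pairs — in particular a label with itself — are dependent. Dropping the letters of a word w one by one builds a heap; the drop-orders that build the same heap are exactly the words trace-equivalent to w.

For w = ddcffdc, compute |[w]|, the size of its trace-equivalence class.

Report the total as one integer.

piece 0:d — minimal
piece 1:d rests on {0:d}
piece 2:c rests on {1:d}
piece 3:f — minimal
piece 4:f rests on {3:f}
piece 5:d rests on {2:c}
piece 6:c rests on {5:d}
minimal pieces: {0:d, 3:f}
ways to finish when only these pieces remain (= sum over removing one remaining piece with nothing left below it):
  1 left: {4}→1  {6}→1
  2 left: {3,4}→1  {4,6}→2  {5,6}→1
  3 left: {2,5,6}→1  {3,4,6}→3  {4,5,6}→3
  4 left: {1,2,5,6}→1  {2,4,5,6}→4  {3,4,5,6}→6
  5 left: {0,1,2,5,6}→1  {1,2,4,5,6}→5  {2,3,4,5,6}→10
  placing 0:d first → 15 extensions
  placing 3:f first → 6 extensions
total linear extensions = 21

21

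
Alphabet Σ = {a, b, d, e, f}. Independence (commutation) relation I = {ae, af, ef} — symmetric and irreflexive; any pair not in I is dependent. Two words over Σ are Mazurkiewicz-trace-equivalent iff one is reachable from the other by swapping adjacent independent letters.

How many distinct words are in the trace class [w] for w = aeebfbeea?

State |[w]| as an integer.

9

drop 0:a onto floor
drop 1:e onto floor
drop 2:e onto {1:e}
drop 3:b onto {0:a, 2:e}
drop 4:f onto {3:b}
drop 5:b onto {4:f}
drop 6:e onto {5:b}
drop 7:e onto {6:e}
drop 8:a onto {5:b}
ground layer = {0:a, 1:e}
drop-orders for the pieces not yet dropped (sum over which currently-grounded one goes next):
  1 to go: {7} 1  {8} 1
  2 to go: {6,7} 1  {7,8} 2
  3 to go: {6,7,8} 3
  4 to go: {5,6,7,8} 3
  5 to go: {4,5,6,7,8} 3
  6 to go: {3,4,5,6,7,8} 3
  7 to go: {0,3,4,5,6,7,8} 3  {2,3,4,5,6,7,8} 3
  if 0:a drops first: 3 orders
  if 1:e drops first: 6 orders
heap linearizations: 9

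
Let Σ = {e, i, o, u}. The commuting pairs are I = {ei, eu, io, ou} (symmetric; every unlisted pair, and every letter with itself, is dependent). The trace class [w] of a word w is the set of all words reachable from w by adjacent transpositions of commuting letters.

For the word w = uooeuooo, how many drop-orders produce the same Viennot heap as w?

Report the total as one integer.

28

piece 0:u — minimal
piece 1:o — minimal
piece 2:o rests on {1:o}
piece 3:e rests on {2:o}
piece 4:u rests on {0:u}
piece 5:o rests on {3:e}
piece 6:o rests on {5:o}
piece 7:o rests on {6:o}
minimal pieces: {0:u, 1:o}
ways to finish when only these pieces remain (= sum over removing one remaining piece with nothing left below it):
  1 left: {4}→1  {7}→1
  2 left: {0,4}→1  {4,7}→2  {6,7}→1
  3 left: {0,4,7}→3  {4,6,7}→3  {5,6,7}→1
  4 left: {0,4,6,7}→6  {3,5,6,7}→1  {4,5,6,7}→4
  5 left: {0,4,5,6,7}→10  {2,3,5,6,7}→1  {3,4,5,6,7}→5
  6 left: {0,3,4,5,6,7}→15  {1,2,3,5,6,7}→1  {2,3,4,5,6,7}→6
  placing 0:u first → 7 extensions
  placing 1:o first → 21 extensions
total linear extensions = 28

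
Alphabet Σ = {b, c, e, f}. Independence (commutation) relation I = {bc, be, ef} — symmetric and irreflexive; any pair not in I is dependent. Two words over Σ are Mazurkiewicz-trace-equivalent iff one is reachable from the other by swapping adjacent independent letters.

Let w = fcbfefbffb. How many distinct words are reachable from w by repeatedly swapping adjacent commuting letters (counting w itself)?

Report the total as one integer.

piece 0:f — minimal
piece 1:c rests on {0:f}
piece 2:b rests on {0:f}
piece 3:f rests on {1:c, 2:b}
piece 4:e rests on {1:c}
piece 5:f rests on {3:f}
piece 6:b rests on {5:f}
piece 7:f rests on {6:b}
piece 8:f rests on {7:f}
piece 9:b rests on {8:f}
minimal pieces: {0:f}
ways to finish when only these pieces remain (= sum over removing one remaining piece with nothing left below it):
  1 left: {4}→1  {9}→1
  2 left: {4,9}→2  {8,9}→1
  3 left: {4,8,9}→3  {7,8,9}→1
  4 left: {4,7,8,9}→4  {6,7,8,9}→1
  5 left: {4,6,7,8,9}→5  {5,6,7,8,9}→1
  6 left: {3,5,6,7,8,9}→1  {4,5,6,7,8,9}→6
  7 left: {2,3,5,6,7,8,9}→1  {3,4,5,6,7,8,9}→7
  8 left: {1,3,4,5,6,7,8,9}→7  {2,3,4,5,6,7,8,9}→8
  placing 0:f first → 15 extensions

15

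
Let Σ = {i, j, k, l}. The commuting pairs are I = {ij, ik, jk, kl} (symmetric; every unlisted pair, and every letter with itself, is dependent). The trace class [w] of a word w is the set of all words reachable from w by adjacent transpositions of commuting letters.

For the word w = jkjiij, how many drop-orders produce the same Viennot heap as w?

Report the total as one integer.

60

drop 0:j onto floor
drop 1:k onto floor
drop 2:j onto {0:j}
drop 3:i onto floor
drop 4:i onto {3:i}
drop 5:j onto {2:j}
ground layer = {0:j, 1:k, 3:i}
drop-orders for the pieces not yet dropped (sum over which currently-grounded one goes next):
  1 to go: {1} 1  {4} 1  {5} 1
  2 to go: {1,4} 2  {1,5} 2  {2,5} 1  {3,4} 1  {4,5} 2
  3 to go: {0,2,5} 1  {1,2,5} 3  {1,3,4} 3  {1,4,5} 6  {2,4,5} 3  {3,4,5} 3
  4 to go: {0,1,2,5} 4  {0,2,4,5} 4  {1,2,4,5} 12  {1,3,4,5} 12  {2,3,4,5} 6
  if 0:j drops first: 30 orders
  if 1:k drops first: 10 orders
  if 3:i drops first: 20 orders
heap linearizations: 60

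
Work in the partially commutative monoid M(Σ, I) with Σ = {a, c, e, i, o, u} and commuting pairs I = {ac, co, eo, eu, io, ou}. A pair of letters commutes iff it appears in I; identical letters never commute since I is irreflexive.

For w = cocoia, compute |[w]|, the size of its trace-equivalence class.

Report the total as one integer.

10

drop 0:c onto floor
drop 1:o onto floor
drop 2:c onto {0:c}
drop 3:o onto {1:o}
drop 4:i onto {2:c}
drop 5:a onto {3:o, 4:i}
ground layer = {0:c, 1:o}
drop-orders for the pieces not yet dropped (sum over which currently-grounded one goes next):
  1 to go: {5} 1
  2 to go: {3,5} 1  {4,5} 1
  3 to go: {1,3,5} 1  {2,4,5} 1  {3,4,5} 2
  4 to go: {0,2,4,5} 1  {1,3,4,5} 3  {2,3,4,5} 3
  if 0:c drops first: 6 orders
  if 1:o drops first: 4 orders
heap linearizations: 10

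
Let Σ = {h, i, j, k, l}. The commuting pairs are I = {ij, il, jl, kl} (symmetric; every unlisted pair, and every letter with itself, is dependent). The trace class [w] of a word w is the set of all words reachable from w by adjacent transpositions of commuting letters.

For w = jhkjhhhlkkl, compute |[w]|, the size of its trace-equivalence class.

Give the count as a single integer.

drop 0:j onto floor
drop 1:h onto {0:j}
drop 2:k onto {1:h}
drop 3:j onto {2:k}
drop 4:h onto {3:j}
drop 5:h onto {4:h}
drop 6:h onto {5:h}
drop 7:l onto {6:h}
drop 8:k onto {6:h}
drop 9:k onto {8:k}
drop 10:l onto {7:l}
ground layer = {0:j}
drop-orders for the pieces not yet dropped (sum over which currently-grounded one goes next):
  1 to go: {9} 1  {10} 1
  2 to go: {7,10} 1  {8,9} 1  {9,10} 2
  3 to go: {7,9,10} 3  {8,9,10} 3
  4 to go: {7,8,9,10} 6
  5 to go: {6,7,8,9,10} 6
  6 to go: {5,6,7,8,9,10} 6
  7 to go: {4,5,6,7,8,9,10} 6
  8 to go: {3,4,5,6,7,8,9,10} 6
  9 to go: {2,3,4,5,6,7,8,9,10} 6
  if 0:j drops first: 6 orders

6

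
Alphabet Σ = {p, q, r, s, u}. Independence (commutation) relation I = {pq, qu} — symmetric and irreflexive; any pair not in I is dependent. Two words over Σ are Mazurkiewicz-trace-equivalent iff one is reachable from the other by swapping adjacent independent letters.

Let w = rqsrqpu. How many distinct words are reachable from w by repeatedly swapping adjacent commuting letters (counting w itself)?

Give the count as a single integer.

3

#0=r has no predecessor
#1=q depends on [0:r]
#2=s depends on [1:q]
#3=r depends on [2:s]
#4=q depends on [3:r]
#5=p depends on [3:r]
#6=u depends on [5:p]
sources: [0:r]
N(rest) = Σ N(rest − s) over sources s of rest; N(one piece) = 1:
  size 1 → [4]=1  [6]=1
  size 2 → [4,6]=2  [5,6]=1
  size 3 → [4,5,6]=3
  size 4 → [3,4,5,6]=3
  size 5 → [2,3,4,5,6]=3
  first=0(r) contributes 3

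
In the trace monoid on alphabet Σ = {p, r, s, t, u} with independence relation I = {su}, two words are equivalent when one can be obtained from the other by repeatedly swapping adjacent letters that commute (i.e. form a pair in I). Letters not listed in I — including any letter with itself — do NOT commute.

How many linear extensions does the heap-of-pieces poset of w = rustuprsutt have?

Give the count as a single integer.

4

#0=r has no predecessor
#1=u depends on [0:r]
#2=s depends on [0:r]
#3=t depends on [1:u, 2:s]
#4=u depends on [3:t]
#5=p depends on [4:u]
#6=r depends on [5:p]
#7=s depends on [6:r]
#8=u depends on [6:r]
#9=t depends on [7:s, 8:u]
#10=t depends on [9:t]
sources: [0:r]
N(rest) = Σ N(rest − s) over sources s of rest; N(one piece) = 1:
  size 1 → [10]=1
  size 2 → [9,10]=1
  size 3 → [7,9,10]=1  [8,9,10]=1
  size 4 → [7,8,9,10]=2
  size 5 → [6,7,8,9,10]=2
  size 6 → [5,6,7,8,9,10]=2
  size 7 → [4,5,6,7,8,9,10]=2
  size 8 → [3,4,5,6,7,8,9,10]=2
  size 9 → [1,3,4,5,6,7,8,9,10]=2  [2,3,4,5,6,7,8,9,10]=2
  first=0(r) contributes 4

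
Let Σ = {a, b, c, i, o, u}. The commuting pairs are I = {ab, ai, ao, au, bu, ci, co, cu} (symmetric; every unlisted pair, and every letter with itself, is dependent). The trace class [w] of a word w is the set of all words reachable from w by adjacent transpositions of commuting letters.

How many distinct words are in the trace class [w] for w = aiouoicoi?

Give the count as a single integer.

36

drop 0:a onto floor
drop 1:i onto floor
drop 2:o onto {1:i}
drop 3:u onto {2:o}
drop 4:o onto {3:u}
drop 5:i onto {4:o}
drop 6:c onto {0:a}
drop 7:o onto {5:i}
drop 8:i onto {7:o}
ground layer = {0:a, 1:i}
drop-orders for the pieces not yet dropped (sum over which currently-grounded one goes next):
  1 to go: {6} 1  {8} 1
  2 to go: {0,6} 1  {6,8} 2  {7,8} 1
  3 to go: {0,6,8} 3  {5,7,8} 1  {6,7,8} 3
  4 to go: {0,6,7,8} 6  {4,5,7,8} 1  {5,6,7,8} 4
  5 to go: {0,5,6,7,8} 10  {3,4,5,7,8} 1  {4,5,6,7,8} 5
  6 to go: {0,4,5,6,7,8} 15  {2,3,4,5,7,8} 1  {3,4,5,6,7,8} 6
  7 to go: {0,3,4,5,6,7,8} 21  {1,2,3,4,5,7,8} 1  {2,3,4,5,6,7,8} 7
  if 0:a drops first: 8 orders
  if 1:i drops first: 28 orders
heap linearizations: 36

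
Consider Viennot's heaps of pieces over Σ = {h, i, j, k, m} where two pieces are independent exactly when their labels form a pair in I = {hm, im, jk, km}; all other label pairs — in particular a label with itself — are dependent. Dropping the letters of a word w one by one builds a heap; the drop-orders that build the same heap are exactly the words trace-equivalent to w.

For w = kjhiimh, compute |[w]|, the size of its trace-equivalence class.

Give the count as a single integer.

11

#0=k has no predecessor
#1=j has no predecessor
#2=h depends on [0:k, 1:j]
#3=i depends on [2:h]
#4=i depends on [3:i]
#5=m depends on [1:j]
#6=h depends on [4:i]
sources: [0:k, 1:j]
N(rest) = Σ N(rest − s) over sources s of rest; N(one piece) = 1:
  size 1 → [5]=1  [6]=1
  size 2 → [4,6]=1  [5,6]=2
  size 3 → [3,4,6]=1  [4,5,6]=3
  size 4 → [2,3,4,6]=1  [3,4,5,6]=4
  size 5 → [0,2,3,4,6]=1  [2,3,4,5,6]=5
  first=0(k) contributes 5
  first=1(j) contributes 6
|[w]| = 11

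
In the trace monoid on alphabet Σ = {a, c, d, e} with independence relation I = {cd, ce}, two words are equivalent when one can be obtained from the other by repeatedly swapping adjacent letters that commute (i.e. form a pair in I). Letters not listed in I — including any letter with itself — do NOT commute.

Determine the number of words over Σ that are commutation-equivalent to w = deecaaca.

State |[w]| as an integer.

4

0(d) covers ∅
1(e) covers 0:d
2(e) covers 1:e
3(c) covers ∅
4(a) covers 2:e, 3:c
5(a) covers 4:a
6(c) covers 5:a
7(a) covers 6:c
floor of heap: 0:d, 3:c
completions by unplaced set U, small U first (add the entries for U minus each lowest piece of U):
  |U|=1: {7}:1
  |U|=2: {6,7}:1
  |U|=3: {5,6,7}:1
  |U|=4: {4,5,6,7}:1
  |U|=5: {2,4,5,6,7}:1  {3,4,5,6,7}:1
  |U|=6: {1,2,4,5,6,7}:1  {2,3,4,5,6,7}:2
  start at 0(d): 3
  start at 3(c): 1
sum over floor = 4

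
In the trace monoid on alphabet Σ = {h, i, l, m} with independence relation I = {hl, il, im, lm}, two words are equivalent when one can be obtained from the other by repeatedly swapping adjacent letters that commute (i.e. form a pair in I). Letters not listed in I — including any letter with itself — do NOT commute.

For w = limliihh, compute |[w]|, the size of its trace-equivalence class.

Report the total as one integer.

#0=l has no predecessor
#1=i has no predecessor
#2=m has no predecessor
#3=l depends on [0:l]
#4=i depends on [1:i]
#5=i depends on [4:i]
#6=h depends on [2:m, 5:i]
#7=h depends on [6:h]
sources: [0:l, 1:i, 2:m]
N(rest) = Σ N(rest − s) over sources s of rest; N(one piece) = 1:
  size 1 → [3]=1  [7]=1
  size 2 → [0,3]=1  [3,7]=2  [6,7]=1
  size 3 → [0,3,7]=3  [2,6,7]=1  [3,6,7]=3  [5,6,7]=1
  size 4 → [0,3,6,7]=6  [2,3,6,7]=4  [2,5,6,7]=2  [3,5,6,7]=4  [4,5,6,7]=1
  size 5 → [0,2,3,6,7]=10  [0,3,5,6,7]=10  [1,4,5,6,7]=1  [2,3,5,6,7]=10  [2,4,5,6,7]=3  [3,4,5,6,7]=5
  size 6 → [0,2,3,5,6,7]=30  [0,3,4,5,6,7]=15  [1,2,4,5,6,7]=4  [1,3,4,5,6,7]=6  [2,3,4,5,6,7]=18
  first=0(l) contributes 28
  first=1(i) contributes 63
  first=2(m) contributes 21
|[w]| = 112

112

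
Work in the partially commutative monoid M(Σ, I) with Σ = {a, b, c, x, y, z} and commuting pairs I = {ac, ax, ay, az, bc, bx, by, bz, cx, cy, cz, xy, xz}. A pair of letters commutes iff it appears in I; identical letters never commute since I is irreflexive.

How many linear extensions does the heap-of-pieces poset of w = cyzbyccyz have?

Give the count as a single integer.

504

#0=c has no predecessor
#1=y has no predecessor
#2=z depends on [1:y]
#3=b has no predecessor
#4=y depends on [2:z]
#5=c depends on [0:c]
#6=c depends on [5:c]
#7=y depends on [4:y]
#8=z depends on [7:y]
sources: [0:c, 1:y, 3:b]
N(rest) = Σ N(rest − s) over sources s of rest; N(one piece) = 1:
  size 1 → [3]=1  [6]=1  [8]=1
  size 2 → [3,6]=2  [3,8]=2  [5,6]=1  [6,8]=2  [7,8]=1
  size 3 → [0,5,6]=1  [3,5,6]=3  [3,6,8]=6  [3,7,8]=3  [4,7,8]=1  [5,6,8]=3  [6,7,8]=3
  size 4 → [0,3,5,6]=4  [0,5,6,8]=4  [2,4,7,8]=1  [3,4,7,8]=4  [3,5,6,8]=12  [3,6,7,8]=12  [4,6,7,8]=4  [5,6,7,8]=6
  size 5 → [0,3,5,6,8]=20  [0,5,6,7,8]=10  [1,2,4,7,8]=1  [2,3,4,7,8]=5  [2,4,6,7,8]=5  [3,4,6,7,8]=20  [3,5,6,7,8]=30  [4,5,6,7,8]=10
  size 6 → [0,3,5,6,7,8]=60  [0,4,5,6,7,8]=20  [1,2,3,4,7,8]=6  [1,2,4,6,7,8]=6  [2,3,4,6,7,8]=30  [2,4,5,6,7,8]=15  [3,4,5,6,7,8]=60
  size 7 → [0,2,4,5,6,7,8]=35  [0,3,4,5,6,7,8]=140  [1,2,3,4,6,7,8]=42  [1,2,4,5,6,7,8]=21  [2,3,4,5,6,7,8]=105
  first=0(c) contributes 168
  first=1(y) contributes 280
  first=3(b) contributes 56
|[w]| = 504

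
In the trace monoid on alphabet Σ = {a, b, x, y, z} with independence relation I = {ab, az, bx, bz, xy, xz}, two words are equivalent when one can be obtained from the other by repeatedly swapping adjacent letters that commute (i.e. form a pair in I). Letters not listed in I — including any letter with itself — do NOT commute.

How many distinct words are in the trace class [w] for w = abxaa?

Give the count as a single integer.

#0=a has no predecessor
#1=b has no predecessor
#2=x depends on [0:a]
#3=a depends on [2:x]
#4=a depends on [3:a]
sources: [0:a, 1:b]
N(rest) = Σ N(rest − s) over sources s of rest; N(one piece) = 1:
  size 1 → [1]=1  [4]=1
  size 2 → [1,4]=2  [3,4]=1
  size 3 → [1,3,4]=3  [2,3,4]=1
  first=0(a) contributes 4
  first=1(b) contributes 1
|[w]| = 5

5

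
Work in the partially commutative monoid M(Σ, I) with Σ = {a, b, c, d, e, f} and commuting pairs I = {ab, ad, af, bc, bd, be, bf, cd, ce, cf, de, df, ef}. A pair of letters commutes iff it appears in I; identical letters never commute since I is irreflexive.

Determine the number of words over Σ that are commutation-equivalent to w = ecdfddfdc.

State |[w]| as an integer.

#0=e has no predecessor
#1=c has no predecessor
#2=d has no predecessor
#3=f has no predecessor
#4=d depends on [2:d]
#5=d depends on [4:d]
#6=f depends on [3:f]
#7=d depends on [5:d]
#8=c depends on [1:c]
sources: [0:e, 1:c, 2:d, 3:f]
N(rest) = Σ N(rest − s) over sources s of rest; N(one piece) = 1:
  size 1 → [0]=1  [6]=1  [7]=1  [8]=1
  size 2 → [0,6]=2  [0,7]=2  [0,8]=2  [1,8]=1  [3,6]=1  [5,7]=1  [6,7]=2  [6,8]=2  [7,8]=2
  size 3 → [0,1,8]=3  [0,3,6]=3  [0,5,7]=3  [0,6,7]=6  [0,6,8]=6  [0,7,8]=6  [1,6,8]=3  [1,7,8]=3  [3,6,7]=3  [3,6,8]=3  [4,5,7]=1  [5,6,7]=3  [5,7,8]=3  [6,7,8]=6
  size 4 → [0,1,6,8]=12  [0,1,7,8]=12  [0,3,6,7]=12  [0,3,6,8]=12  [0,4,5,7]=4  [0,5,6,7]=12  [0,5,7,8]=12  [0,6,7,8]=24  [1,3,6,8]=6  [1,5,7,8]=6  [1,6,7,8]=12  [2,4,5,7]=1  [3,5,6,7]=6  [3,6,7,8]=12  [4,5,6,7]=4  [4,5,7,8]=4  [5,6,7,8]=12
  size 5 → [0,1,3,6,8]=30  [0,1,5,7,8]=30  [0,1,6,7,8]=60  [0,2,4,5,7]=5  [0,3,5,6,7]=30  [0,3,6,7,8]=60  [0,4,5,6,7]=20  [0,4,5,7,8]=20  [0,5,6,7,8]=60  [1,3,6,7,8]=30  [1,4,5,7,8]=10  [1,5,6,7,8]=30  [2,4,5,6,7]=5  [2,4,5,7,8]=5  [3,4,5,6,7]=10  [3,5,6,7,8]=30  [4,5,6,7,8]=20
  size 6 → [0,1,3,6,7,8]=180  [0,1,4,5,7,8]=60  [0,1,5,6,7,8]=180  [0,2,4,5,6,7]=30  [0,2,4,5,7,8]=30  [0,3,4,5,6,7]=60  [0,3,5,6,7,8]=180  [0,4,5,6,7,8]=120  [1,2,4,5,7,8]=15  [1,3,5,6,7,8]=90  [1,4,5,6,7,8]=60  [2,3,4,5,6,7]=15  [2,4,5,6,7,8]=30  [3,4,5,6,7,8]=60
  size 7 → [0,1,2,4,5,7,8]=105  [0,1,3,5,6,7,8]=630  [0,1,4,5,6,7,8]=420  [0,2,3,4,5,6,7]=105  [0,2,4,5,6,7,8]=210  [0,3,4,5,6,7,8]=420  [1,2,4,5,6,7,8]=105  [1,3,4,5,6,7,8]=210  [2,3,4,5,6,7,8]=105
  first=0(e) contributes 420
  first=1(c) contributes 840
  first=2(d) contributes 1680
  first=3(f) contributes 840
|[w]| = 3780

3780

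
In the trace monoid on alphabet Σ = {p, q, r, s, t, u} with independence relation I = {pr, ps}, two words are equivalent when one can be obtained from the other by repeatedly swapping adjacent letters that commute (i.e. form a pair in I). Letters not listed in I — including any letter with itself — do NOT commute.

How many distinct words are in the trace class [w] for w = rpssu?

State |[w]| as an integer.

0(r) covers ∅
1(p) covers ∅
2(s) covers 0:r
3(s) covers 2:s
4(u) covers 1:p, 3:s
floor of heap: 0:r, 1:p
completions by unplaced set U, small U first (add the entries for U minus each lowest piece of U):
  |U|=1: {4}:1
  |U|=2: {1,4}:1  {3,4}:1
  |U|=3: {1,3,4}:2  {2,3,4}:1
  start at 0(r): 3
  start at 1(p): 1
sum over floor = 4

4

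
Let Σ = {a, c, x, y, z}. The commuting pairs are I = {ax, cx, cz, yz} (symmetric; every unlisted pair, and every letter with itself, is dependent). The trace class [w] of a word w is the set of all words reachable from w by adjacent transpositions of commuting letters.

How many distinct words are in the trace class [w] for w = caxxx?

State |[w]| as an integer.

#0=c has no predecessor
#1=a depends on [0:c]
#2=x has no predecessor
#3=x depends on [2:x]
#4=x depends on [3:x]
sources: [0:c, 2:x]
N(rest) = Σ N(rest − s) over sources s of rest; N(one piece) = 1:
  size 1 → [1]=1  [4]=1
  size 2 → [0,1]=1  [1,4]=2  [3,4]=1
  size 3 → [0,1,4]=3  [1,3,4]=3  [2,3,4]=1
  first=0(c) contributes 4
  first=2(x) contributes 6
|[w]| = 10

10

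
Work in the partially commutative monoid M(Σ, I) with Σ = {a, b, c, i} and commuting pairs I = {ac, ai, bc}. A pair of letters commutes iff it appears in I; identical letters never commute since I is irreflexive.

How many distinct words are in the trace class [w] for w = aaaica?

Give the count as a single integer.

0(a) covers ∅
1(a) covers 0:a
2(a) covers 1:a
3(i) covers ∅
4(c) covers 3:i
5(a) covers 2:a
floor of heap: 0:a, 3:i
completions by unplaced set U, small U first (add the entries for U minus each lowest piece of U):
  |U|=1: {4}:1  {5}:1
  |U|=2: {2,5}:1  {3,4}:1  {4,5}:2
  |U|=3: {1,2,5}:1  {2,4,5}:3  {3,4,5}:3
  |U|=4: {0,1,2,5}:1  {1,2,4,5}:4  {2,3,4,5}:6
  start at 0(a): 10
  start at 3(i): 5
sum over floor = 15

15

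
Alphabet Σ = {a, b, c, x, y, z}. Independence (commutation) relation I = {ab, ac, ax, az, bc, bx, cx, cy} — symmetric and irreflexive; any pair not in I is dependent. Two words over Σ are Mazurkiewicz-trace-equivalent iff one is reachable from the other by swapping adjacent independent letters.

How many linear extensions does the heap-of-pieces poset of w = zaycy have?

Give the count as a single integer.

7

drop 0:z onto floor
drop 1:a onto floor
drop 2:y onto {0:z, 1:a}
drop 3:c onto {0:z}
drop 4:y onto {2:y}
ground layer = {0:z, 1:a}
drop-orders for the pieces not yet dropped (sum over which currently-grounded one goes next):
  1 to go: {3} 1  {4} 1
  2 to go: {2,4} 1  {3,4} 2
  3 to go: {1,2,4} 1  {2,3,4} 3
  if 0:z drops first: 4 orders
  if 1:a drops first: 3 orders
heap linearizations: 7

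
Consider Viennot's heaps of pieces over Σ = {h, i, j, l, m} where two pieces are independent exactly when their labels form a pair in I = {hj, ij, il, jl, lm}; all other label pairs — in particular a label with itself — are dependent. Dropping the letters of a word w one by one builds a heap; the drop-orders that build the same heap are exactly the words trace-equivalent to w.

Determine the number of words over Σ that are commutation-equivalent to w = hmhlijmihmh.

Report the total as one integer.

14

drop 0:h onto floor
drop 1:m onto {0:h}
drop 2:h onto {1:m}
drop 3:l onto {2:h}
drop 4:i onto {2:h}
drop 5:j onto {1:m}
drop 6:m onto {4:i, 5:j}
drop 7:i onto {6:m}
drop 8:h onto {3:l, 7:i}
drop 9:m onto {8:h}
drop 10:h onto {9:m}
ground layer = {0:h}
drop-orders for the pieces not yet dropped (sum over which currently-grounded one goes next):
  1 to go: {10} 1
  2 to go: {9,10} 1
  3 to go: {8,9,10} 1
  4 to go: {3,8,9,10} 1  {7,8,9,10} 1
  5 to go: {3,7,8,9,10} 2  {6,7,8,9,10} 1
  6 to go: {3,6,7,8,9,10} 3  {4,6,7,8,9,10} 1  {5,6,7,8,9,10} 1
  7 to go: {3,4,6,7,8,9,10} 4  {3,5,6,7,8,9,10} 4  {4,5,6,7,8,9,10} 2
  8 to go: {2,3,4,6,7,8,9,10} 4  {3,4,5,6,7,8,9,10} 10
  9 to go: {2,3,4,5,6,7,8,9,10} 14
  if 0:h drops first: 14 orders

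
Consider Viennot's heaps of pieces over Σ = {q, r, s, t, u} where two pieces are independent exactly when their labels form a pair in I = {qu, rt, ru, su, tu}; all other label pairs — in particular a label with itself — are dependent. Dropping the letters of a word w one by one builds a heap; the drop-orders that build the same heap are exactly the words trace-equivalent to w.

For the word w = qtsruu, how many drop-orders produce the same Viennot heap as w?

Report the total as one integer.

15

0(q) covers ∅
1(t) covers 0:q
2(s) covers 1:t
3(r) covers 2:s
4(u) covers ∅
5(u) covers 4:u
floor of heap: 0:q, 4:u
completions by unplaced set U, small U first (add the entries for U minus each lowest piece of U):
  |U|=1: {3}:1  {5}:1
  |U|=2: {2,3}:1  {3,5}:2  {4,5}:1
  |U|=3: {1,2,3}:1  {2,3,5}:3  {3,4,5}:3
  |U|=4: {0,1,2,3}:1  {1,2,3,5}:4  {2,3,4,5}:6
  start at 0(q): 10
  start at 4(u): 5
sum over floor = 15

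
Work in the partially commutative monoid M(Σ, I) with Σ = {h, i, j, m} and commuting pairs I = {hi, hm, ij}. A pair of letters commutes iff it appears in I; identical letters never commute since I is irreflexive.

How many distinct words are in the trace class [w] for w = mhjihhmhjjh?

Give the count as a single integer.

drop 0:m onto floor
drop 1:h onto floor
drop 2:j onto {0:m, 1:h}
drop 3:i onto {0:m}
drop 4:h onto {2:j}
drop 5:h onto {4:h}
drop 6:m onto {2:j, 3:i}
drop 7:h onto {5:h}
drop 8:j onto {6:m, 7:h}
drop 9:j onto {8:j}
drop 10:h onto {9:j}
ground layer = {0:m, 1:h}
drop-orders for the pieces not yet dropped (sum over which currently-grounded one goes next):
  1 to go: {10} 1
  2 to go: {9,10} 1
  3 to go: {8,9,10} 1
  4 to go: {6,8,9,10} 1  {7,8,9,10} 1
  5 to go: {3,6,8,9,10} 1  {5,7,8,9,10} 1  {6,7,8,9,10} 2
  6 to go: {3,6,7,8,9,10} 3  {4,5,7,8,9,10} 1  {5,6,7,8,9,10} 3
  7 to go: {3,5,6,7,8,9,10} 6  {4,5,6,7,8,9,10} 4
  8 to go: {2,4,5,6,7,8,9,10} 4  {3,4,5,6,7,8,9,10} 10
  9 to go: {1,2,4,5,6,7,8,9,10} 4  {2,3,4,5,6,7,8,9,10} 14
  if 0:m drops first: 18 orders
  if 1:h drops first: 14 orders
heap linearizations: 32

32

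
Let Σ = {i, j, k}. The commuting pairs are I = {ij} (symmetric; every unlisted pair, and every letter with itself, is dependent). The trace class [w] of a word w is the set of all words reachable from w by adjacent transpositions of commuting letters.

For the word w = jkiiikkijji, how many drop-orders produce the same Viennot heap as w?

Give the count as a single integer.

6

#0=j has no predecessor
#1=k depends on [0:j]
#2=i depends on [1:k]
#3=i depends on [2:i]
#4=i depends on [3:i]
#5=k depends on [4:i]
#6=k depends on [5:k]
#7=i depends on [6:k]
#8=j depends on [6:k]
#9=j depends on [8:j]
#10=i depends on [7:i]
sources: [0:j]
N(rest) = Σ N(rest − s) over sources s of rest; N(one piece) = 1:
  size 1 → [9]=1  [10]=1
  size 2 → [7,10]=1  [8,9]=1  [9,10]=2
  size 3 → [7,9,10]=3  [8,9,10]=3
  size 4 → [7,8,9,10]=6
  size 5 → [6,7,8,9,10]=6
  size 6 → [5,6,7,8,9,10]=6
  size 7 → [4,5,6,7,8,9,10]=6
  size 8 → [3,4,5,6,7,8,9,10]=6
  size 9 → [2,3,4,5,6,7,8,9,10]=6
  first=0(j) contributes 6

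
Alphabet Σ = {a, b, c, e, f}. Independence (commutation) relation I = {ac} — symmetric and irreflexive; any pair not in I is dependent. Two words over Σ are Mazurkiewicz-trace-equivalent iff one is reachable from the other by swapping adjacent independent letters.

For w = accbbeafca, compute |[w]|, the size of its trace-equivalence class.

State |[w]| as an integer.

#0=a has no predecessor
#1=c has no predecessor
#2=c depends on [1:c]
#3=b depends on [0:a, 2:c]
#4=b depends on [3:b]
#5=e depends on [4:b]
#6=a depends on [5:e]
#7=f depends on [6:a]
#8=c depends on [7:f]
#9=a depends on [7:f]
sources: [0:a, 1:c]
N(rest) = Σ N(rest − s) over sources s of rest; N(one piece) = 1:
  size 1 → [8]=1  [9]=1
  size 2 → [8,9]=2
  size 3 → [7,8,9]=2
  size 4 → [6,7,8,9]=2
  size 5 → [5,6,7,8,9]=2
  size 6 → [4,5,6,7,8,9]=2
  size 7 → [3,4,5,6,7,8,9]=2
  size 8 → [0,3,4,5,6,7,8,9]=2  [2,3,4,5,6,7,8,9]=2
  first=0(a) contributes 2
  first=1(c) contributes 4
|[w]| = 6

6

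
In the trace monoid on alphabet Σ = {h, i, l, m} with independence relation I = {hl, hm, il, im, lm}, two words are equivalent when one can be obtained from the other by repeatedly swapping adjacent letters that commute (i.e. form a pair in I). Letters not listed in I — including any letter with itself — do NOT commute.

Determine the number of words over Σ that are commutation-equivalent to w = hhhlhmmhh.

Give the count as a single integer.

252

drop 0:h onto floor
drop 1:h onto {0:h}
drop 2:h onto {1:h}
drop 3:l onto floor
drop 4:h onto {2:h}
drop 5:m onto floor
drop 6:m onto {5:m}
drop 7:h onto {4:h}
drop 8:h onto {7:h}
ground layer = {0:h, 3:l, 5:m}
drop-orders for the pieces not yet dropped (sum over which currently-grounded one goes next):
  1 to go: {3} 1  {6} 1  {8} 1
  2 to go: {3,6} 2  {3,8} 2  {5,6} 1  {6,8} 2  {7,8} 1
  3 to go: {3,5,6} 3  {3,6,8} 6  {3,7,8} 3  {4,7,8} 1  {5,6,8} 3  {6,7,8} 3
  4 to go: {2,4,7,8} 1  {3,4,7,8} 4  {3,5,6,8} 12  {3,6,7,8} 12  {4,6,7,8} 4  {5,6,7,8} 6
  5 to go: {1,2,4,7,8} 1  {2,3,4,7,8} 5  {2,4,6,7,8} 5  {3,4,6,7,8} 20  {3,5,6,7,8} 30  {4,5,6,7,8} 10
  6 to go: {0,1,2,4,7,8} 1  {1,2,3,4,7,8} 6  {1,2,4,6,7,8} 6  {2,3,4,6,7,8} 30  {2,4,5,6,7,8} 15  {3,4,5,6,7,8} 60
  7 to go: {0,1,2,3,4,7,8} 7  {0,1,2,4,6,7,8} 7  {1,2,3,4,6,7,8} 42  {1,2,4,5,6,7,8} 21  {2,3,4,5,6,7,8} 105
  if 0:h drops first: 168 orders
  if 3:l drops first: 28 orders
  if 5:m drops first: 56 orders
heap linearizations: 252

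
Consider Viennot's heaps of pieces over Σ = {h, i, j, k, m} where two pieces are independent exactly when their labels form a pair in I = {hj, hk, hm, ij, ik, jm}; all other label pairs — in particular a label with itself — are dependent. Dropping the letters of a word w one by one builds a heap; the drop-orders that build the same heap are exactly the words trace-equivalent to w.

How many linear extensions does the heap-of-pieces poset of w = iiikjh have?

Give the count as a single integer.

0(i) covers ∅
1(i) covers 0:i
2(i) covers 1:i
3(k) covers ∅
4(j) covers 3:k
5(h) covers 2:i
floor of heap: 0:i, 3:k
completions by unplaced set U, small U first (add the entries for U minus each lowest piece of U):
  |U|=1: {4}:1  {5}:1
  |U|=2: {2,5}:1  {3,4}:1  {4,5}:2
  |U|=3: {1,2,5}:1  {2,4,5}:3  {3,4,5}:3
  |U|=4: {0,1,2,5}:1  {1,2,4,5}:4  {2,3,4,5}:6
  start at 0(i): 10
  start at 3(k): 5
sum over floor = 15

15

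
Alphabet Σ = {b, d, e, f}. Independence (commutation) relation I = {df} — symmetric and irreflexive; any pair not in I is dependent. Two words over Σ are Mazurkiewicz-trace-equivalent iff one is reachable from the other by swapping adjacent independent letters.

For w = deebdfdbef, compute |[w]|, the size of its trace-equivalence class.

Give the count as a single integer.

3

#0=d has no predecessor
#1=e depends on [0:d]
#2=e depends on [1:e]
#3=b depends on [2:e]
#4=d depends on [3:b]
#5=f depends on [3:b]
#6=d depends on [4:d]
#7=b depends on [5:f, 6:d]
#8=e depends on [7:b]
#9=f depends on [8:e]
sources: [0:d]
N(rest) = Σ N(rest − s) over sources s of rest; N(one piece) = 1:
  size 1 → [9]=1
  size 2 → [8,9]=1
  size 3 → [7,8,9]=1
  size 4 → [5,7,8,9]=1  [6,7,8,9]=1
  size 5 → [4,6,7,8,9]=1  [5,6,7,8,9]=2
  size 6 → [4,5,6,7,8,9]=3
  size 7 → [3,4,5,6,7,8,9]=3
  size 8 → [2,3,4,5,6,7,8,9]=3
  first=0(d) contributes 3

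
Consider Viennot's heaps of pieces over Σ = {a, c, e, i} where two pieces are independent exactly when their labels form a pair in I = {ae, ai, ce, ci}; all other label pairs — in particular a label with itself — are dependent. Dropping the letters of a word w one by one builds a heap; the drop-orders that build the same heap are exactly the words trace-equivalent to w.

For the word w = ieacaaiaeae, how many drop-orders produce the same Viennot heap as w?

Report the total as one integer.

#0=i has no predecessor
#1=e depends on [0:i]
#2=a has no predecessor
#3=c depends on [2:a]
#4=a depends on [3:c]
#5=a depends on [4:a]
#6=i depends on [1:e]
#7=a depends on [5:a]
#8=e depends on [6:i]
#9=a depends on [7:a]
#10=e depends on [8:e]
sources: [0:i, 2:a]
N(rest) = Σ N(rest − s) over sources s of rest; N(one piece) = 1:
  size 1 → [9]=1  [10]=1
  size 2 → [7,9]=1  [8,10]=1  [9,10]=2
  size 3 → [5,7,9]=1  [6,8,10]=1  [7,9,10]=3  [8,9,10]=3
  size 4 → [1,6,8,10]=1  [4,5,7,9]=1  [5,7,9,10]=4  [6,8,9,10]=4  [7,8,9,10]=6
  size 5 → [0,1,6,8,10]=1  [1,6,8,9,10]=5  [3,4,5,7,9]=1  [4,5,7,9,10]=5  [5,7,8,9,10]=10  [6,7,8,9,10]=10
  size 6 → [0,1,6,8,9,10]=6  [1,6,7,8,9,10]=15  [2,3,4,5,7,9]=1  [3,4,5,7,9,10]=6  [4,5,7,8,9,10]=15  [5,6,7,8,9,10]=20
  size 7 → [0,1,6,7,8,9,10]=21  [1,5,6,7,8,9,10]=35  [2,3,4,5,7,9,10]=7  [3,4,5,7,8,9,10]=21  [4,5,6,7,8,9,10]=35
  size 8 → [0,1,5,6,7,8,9,10]=56  [1,4,5,6,7,8,9,10]=70  [2,3,4,5,7,8,9,10]=28  [3,4,5,6,7,8,9,10]=56
  size 9 → [0,1,4,5,6,7,8,9,10]=126  [1,3,4,5,6,7,8,9,10]=126  [2,3,4,5,6,7,8,9,10]=84
  first=0(i) contributes 210
  first=2(a) contributes 252
|[w]| = 462

462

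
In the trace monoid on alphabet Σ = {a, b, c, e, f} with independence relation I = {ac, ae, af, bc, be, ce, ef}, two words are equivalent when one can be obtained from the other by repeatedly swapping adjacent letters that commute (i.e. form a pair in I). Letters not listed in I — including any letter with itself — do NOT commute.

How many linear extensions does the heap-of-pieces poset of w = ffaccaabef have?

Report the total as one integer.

#0=f has no predecessor
#1=f depends on [0:f]
#2=a has no predecessor
#3=c depends on [1:f]
#4=c depends on [3:c]
#5=a depends on [2:a]
#6=a depends on [5:a]
#7=b depends on [1:f, 6:a]
#8=e has no predecessor
#9=f depends on [4:c, 7:b]
sources: [0:f, 2:a, 8:e]
N(rest) = Σ N(rest − s) over sources s of rest; N(one piece) = 1:
  size 1 → [8]=1  [9]=1
  size 2 → [4,9]=1  [7,9]=1  [8,9]=2
  size 3 → [3,4,9]=1  [4,7,9]=2  [4,8,9]=3  [6,7,9]=1  [7,8,9]=3
  size 4 → [3,4,7,9]=3  [3,4,8,9]=4  [4,6,7,9]=3  [4,7,8,9]=8  [5,6,7,9]=1  [6,7,8,9]=4
  size 5 → [1,3,4,7,9]=3  [2,5,6,7,9]=1  [3,4,6,7,9]=6  [3,4,7,8,9]=15  [4,5,6,7,9]=4  [4,6,7,8,9]=15  [5,6,7,8,9]=5
  size 6 → [0,1,3,4,7,9]=3  [1,3,4,6,7,9]=9  [1,3,4,7,8,9]=18  [2,4,5,6,7,9]=5  [2,5,6,7,8,9]=6  [3,4,5,6,7,9]=10  [3,4,6,7,8,9]=36  [4,5,6,7,8,9]=24
  size 7 → [0,1,3,4,6,7,9]=12  [0,1,3,4,7,8,9]=21  [1,3,4,5,6,7,9]=19  [1,3,4,6,7,8,9]=63  [2,3,4,5,6,7,9]=15  [2,4,5,6,7,8,9]=35  [3,4,5,6,7,8,9]=70
  size 8 → [0,1,3,4,5,6,7,9]=31  [0,1,3,4,6,7,8,9]=96  [1,2,3,4,5,6,7,9]=34  [1,3,4,5,6,7,8,9]=152  [2,3,4,5,6,7,8,9]=120
  first=0(f) contributes 306
  first=2(a) contributes 279
  first=8(e) contributes 65
|[w]| = 650

650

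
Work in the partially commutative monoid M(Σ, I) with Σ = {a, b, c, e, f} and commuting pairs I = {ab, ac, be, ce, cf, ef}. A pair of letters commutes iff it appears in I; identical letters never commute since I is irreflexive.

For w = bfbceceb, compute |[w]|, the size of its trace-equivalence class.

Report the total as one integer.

28

drop 0:b onto floor
drop 1:f onto {0:b}
drop 2:b onto {1:f}
drop 3:c onto {2:b}
drop 4:e onto floor
drop 5:c onto {3:c}
drop 6:e onto {4:e}
drop 7:b onto {5:c}
ground layer = {0:b, 4:e}
drop-orders for the pieces not yet dropped (sum over which currently-grounded one goes next):
  1 to go: {6} 1  {7} 1
  2 to go: {4,6} 1  {5,7} 1  {6,7} 2
  3 to go: {3,5,7} 1  {4,6,7} 3  {5,6,7} 3
  4 to go: {2,3,5,7} 1  {3,5,6,7} 4  {4,5,6,7} 6
  5 to go: {1,2,3,5,7} 1  {2,3,5,6,7} 5  {3,4,5,6,7} 10
  6 to go: {0,1,2,3,5,7} 1  {1,2,3,5,6,7} 6  {2,3,4,5,6,7} 15
  if 0:b drops first: 21 orders
  if 4:e drops first: 7 orders
heap linearizations: 28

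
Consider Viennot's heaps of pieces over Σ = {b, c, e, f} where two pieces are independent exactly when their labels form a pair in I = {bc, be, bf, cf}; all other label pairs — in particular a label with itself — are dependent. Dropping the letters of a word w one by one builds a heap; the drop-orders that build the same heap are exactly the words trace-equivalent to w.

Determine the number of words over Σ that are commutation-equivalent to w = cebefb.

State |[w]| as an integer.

#0=c has no predecessor
#1=e depends on [0:c]
#2=b has no predecessor
#3=e depends on [1:e]
#4=f depends on [3:e]
#5=b depends on [2:b]
sources: [0:c, 2:b]
N(rest) = Σ N(rest − s) over sources s of rest; N(one piece) = 1:
  size 1 → [4]=1  [5]=1
  size 2 → [2,5]=1  [3,4]=1  [4,5]=2
  size 3 → [1,3,4]=1  [2,4,5]=3  [3,4,5]=3
  size 4 → [0,1,3,4]=1  [1,3,4,5]=4  [2,3,4,5]=6
  first=0(c) contributes 10
  first=2(b) contributes 5
|[w]| = 15

15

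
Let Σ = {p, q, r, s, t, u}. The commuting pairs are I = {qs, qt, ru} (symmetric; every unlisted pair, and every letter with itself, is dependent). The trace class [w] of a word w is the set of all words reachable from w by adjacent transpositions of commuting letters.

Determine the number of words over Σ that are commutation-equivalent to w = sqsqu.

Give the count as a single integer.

6

piece 0:s — minimal
piece 1:q — minimal
piece 2:s rests on {0:s}
piece 3:q rests on {1:q}
piece 4:u rests on {2:s, 3:q}
minimal pieces: {0:s, 1:q}
ways to finish when only these pieces remain (= sum over removing one remaining piece with nothing left below it):
  1 left: {4}→1
  2 left: {2,4}→1  {3,4}→1
  3 left: {0,2,4}→1  {1,3,4}→1  {2,3,4}→2
  placing 0:s first → 3 extensions
  placing 1:q first → 3 extensions
total linear extensions = 6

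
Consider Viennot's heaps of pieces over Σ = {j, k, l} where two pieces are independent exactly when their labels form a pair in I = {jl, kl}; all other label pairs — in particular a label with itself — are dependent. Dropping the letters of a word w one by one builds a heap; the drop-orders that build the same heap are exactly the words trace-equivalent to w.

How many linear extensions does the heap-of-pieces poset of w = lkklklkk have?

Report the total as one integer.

56

drop 0:l onto floor
drop 1:k onto floor
drop 2:k onto {1:k}
drop 3:l onto {0:l}
drop 4:k onto {2:k}
drop 5:l onto {3:l}
drop 6:k onto {4:k}
drop 7:k onto {6:k}
ground layer = {0:l, 1:k}
drop-orders for the pieces not yet dropped (sum over which currently-grounded one goes next):
  1 to go: {5} 1  {7} 1
  2 to go: {3,5} 1  {5,7} 2  {6,7} 1
  3 to go: {0,3,5} 1  {3,5,7} 3  {4,6,7} 1  {5,6,7} 3
  4 to go: {0,3,5,7} 4  {2,4,6,7} 1  {3,5,6,7} 6  {4,5,6,7} 4
  5 to go: {0,3,5,6,7} 10  {1,2,4,6,7} 1  {2,4,5,6,7} 5  {3,4,5,6,7} 10
  6 to go: {0,3,4,5,6,7} 20  {1,2,4,5,6,7} 6  {2,3,4,5,6,7} 15
  if 0:l drops first: 21 orders
  if 1:k drops first: 35 orders
heap linearizations: 56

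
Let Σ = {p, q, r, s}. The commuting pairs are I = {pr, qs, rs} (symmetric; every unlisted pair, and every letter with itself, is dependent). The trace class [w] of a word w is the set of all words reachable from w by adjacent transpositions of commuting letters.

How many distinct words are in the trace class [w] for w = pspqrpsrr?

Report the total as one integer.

10

0(p) covers ∅
1(s) covers 0:p
2(p) covers 1:s
3(q) covers 2:p
4(r) covers 3:q
5(p) covers 3:q
6(s) covers 5:p
7(r) covers 4:r
8(r) covers 7:r
floor of heap: 0:p
completions by unplaced set U, small U first (add the entries for U minus each lowest piece of U):
  |U|=1: {6}:1  {8}:1
  |U|=2: {5,6}:1  {6,8}:2  {7,8}:1
  |U|=3: {4,7,8}:1  {5,6,8}:3  {6,7,8}:3
  |U|=4: {4,6,7,8}:4  {5,6,7,8}:6
  |U|=5: {4,5,6,7,8}:10
  |U|=6: {3,4,5,6,7,8}:10
  |U|=7: {2,3,4,5,6,7,8}:10
  start at 0(p): 10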